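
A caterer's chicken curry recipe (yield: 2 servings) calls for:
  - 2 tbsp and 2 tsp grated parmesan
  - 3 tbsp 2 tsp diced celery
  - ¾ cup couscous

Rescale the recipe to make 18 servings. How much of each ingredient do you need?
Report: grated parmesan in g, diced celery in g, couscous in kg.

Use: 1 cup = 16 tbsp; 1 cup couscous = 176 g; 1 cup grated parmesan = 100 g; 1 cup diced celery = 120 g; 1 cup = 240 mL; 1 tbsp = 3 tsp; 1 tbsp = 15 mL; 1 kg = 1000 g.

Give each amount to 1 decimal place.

Scaling factor: 18/2 = 9.
grated parmesan: (2 tbsp + 2 tsp = 8/3 tbsp) × 9 ÷ 16 tbsp/cup × 100 g/cup = 150.0 g
diced celery: (3 tbsp + 2 tsp = 11/3 tbsp) × 9 ÷ 16 tbsp/cup × 120 g/cup = 247.5 g
couscous: 0.75 cup × 9 × 176 g/cup ÷ 1000 g/kg ≈ 1.2 kg

grated parmesan: 150.0 g; diced celery: 247.5 g; couscous: 1.2 kg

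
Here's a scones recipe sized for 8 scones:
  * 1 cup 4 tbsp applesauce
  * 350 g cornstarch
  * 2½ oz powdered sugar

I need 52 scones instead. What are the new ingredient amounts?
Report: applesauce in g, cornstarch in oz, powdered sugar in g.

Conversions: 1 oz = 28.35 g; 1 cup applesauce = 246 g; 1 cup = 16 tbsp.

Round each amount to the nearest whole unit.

applesauce: 1999 g; cornstarch: 80 oz; powdered sugar: 461 g

Scaling factor: 52/8 = 13/2 = 6.5.
applesauce: (1 cup + 4 tbsp = 1.25 cup) × 13/2 × 246 g/cup ≈ 1999 g
cornstarch: 350 g × 13/2 ÷ 28.35 g/oz ≈ 80 oz
powdered sugar: 2.5 oz × 13/2 × 28.35 g/oz ≈ 461 g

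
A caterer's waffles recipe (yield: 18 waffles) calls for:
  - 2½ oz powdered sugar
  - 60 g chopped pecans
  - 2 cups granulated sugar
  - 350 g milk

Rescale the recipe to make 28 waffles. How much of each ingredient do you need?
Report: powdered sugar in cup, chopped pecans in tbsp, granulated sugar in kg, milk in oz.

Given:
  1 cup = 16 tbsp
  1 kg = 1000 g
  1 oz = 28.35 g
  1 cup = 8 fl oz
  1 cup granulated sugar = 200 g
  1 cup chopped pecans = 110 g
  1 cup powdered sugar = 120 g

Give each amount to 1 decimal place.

Scaling factor: 28/18 = 14/9.
powdered sugar: 2.5 oz × 14/9 × 28.35 g/oz ÷ 120 g/cup ≈ 0.9 cup
chopped pecans: 60 g × 14/9 ÷ 110 g/cup × 16 tbsp/cup ≈ 13.6 tbsp
granulated sugar: 2 cup × 14/9 × 200 g/cup ÷ 1000 g/kg ≈ 0.6 kg
milk: 350 g × 14/9 ÷ 28.35 g/oz ≈ 19.2 oz

powdered sugar: 0.9 cup; chopped pecans: 13.6 tbsp; granulated sugar: 0.6 kg; milk: 19.2 oz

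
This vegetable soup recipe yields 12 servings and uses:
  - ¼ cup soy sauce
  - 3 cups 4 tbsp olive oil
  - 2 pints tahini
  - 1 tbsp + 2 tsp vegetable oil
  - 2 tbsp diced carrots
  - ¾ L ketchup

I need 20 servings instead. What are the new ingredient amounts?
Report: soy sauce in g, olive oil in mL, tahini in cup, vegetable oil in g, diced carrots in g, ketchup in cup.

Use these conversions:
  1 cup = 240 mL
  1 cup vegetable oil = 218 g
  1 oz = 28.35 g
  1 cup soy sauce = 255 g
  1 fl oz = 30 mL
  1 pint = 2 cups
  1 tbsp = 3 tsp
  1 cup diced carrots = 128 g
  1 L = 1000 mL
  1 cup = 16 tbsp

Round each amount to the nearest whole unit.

Scaling factor: 20/12 = 5/3.
soy sauce: 0.25 cup × 5/3 × 255 g/cup ≈ 106 g
olive oil: (3 cup + 4 tbsp = 3.25 cup) × 5/3 × 240 mL/cup = 1300 mL
tahini: 2 pint × 5/3 × 2 cup/pint ≈ 7 cup
vegetable oil: (1 tbsp + 2 tsp = 5/3 tbsp) × 5/3 ÷ 16 tbsp/cup × 218 g/cup ≈ 38 g
diced carrots: 2 tbsp × 5/3 ÷ 16 tbsp/cup × 128 g/cup ≈ 27 g
ketchup: 0.75 L × 5/3 × 1000 mL/L ÷ 240 mL/cup ≈ 5 cup

soy sauce: 106 g; olive oil: 1300 mL; tahini: 7 cup; vegetable oil: 38 g; diced carrots: 27 g; ketchup: 5 cup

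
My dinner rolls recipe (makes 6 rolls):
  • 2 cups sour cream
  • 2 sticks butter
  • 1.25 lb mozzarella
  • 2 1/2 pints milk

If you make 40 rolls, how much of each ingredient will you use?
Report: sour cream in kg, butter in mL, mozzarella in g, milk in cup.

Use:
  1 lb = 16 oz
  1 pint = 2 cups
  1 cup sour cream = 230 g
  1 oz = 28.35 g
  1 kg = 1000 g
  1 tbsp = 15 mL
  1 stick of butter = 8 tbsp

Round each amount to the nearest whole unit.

sour cream: 3 kg; butter: 1600 mL; mozzarella: 3780 g; milk: 33 cup

Scaling factor: 40/6 = 20/3.
sour cream: 2 cup × 20/3 × 230 g/cup ÷ 1000 g/kg ≈ 3 kg
butter: 2 stick × 20/3 × 8 tbsp/stick × 15 mL/tbsp = 1600 mL
mozzarella: 1.25 lb × 20/3 × 16 oz/lb × 28.35 g/oz = 3780 g
milk: 2.5 pint × 20/3 × 2 cup/pint ≈ 33 cup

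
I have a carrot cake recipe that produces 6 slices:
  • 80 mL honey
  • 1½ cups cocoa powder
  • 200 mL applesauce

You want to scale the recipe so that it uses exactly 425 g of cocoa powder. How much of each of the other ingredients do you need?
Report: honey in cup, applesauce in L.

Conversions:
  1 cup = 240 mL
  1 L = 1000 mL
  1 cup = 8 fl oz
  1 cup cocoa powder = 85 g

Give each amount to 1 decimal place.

The original recipe has 127.5 g of cocoa powder, so the scaling factor is 425 ÷ 127.5 = 10/3.
honey: 80 mL × 10/3 ÷ 240 mL/cup ≈ 1.1 cup
applesauce: 200 mL × 10/3 ÷ 1000 mL/L ≈ 0.7 L

honey: 1.1 cup; applesauce: 0.7 L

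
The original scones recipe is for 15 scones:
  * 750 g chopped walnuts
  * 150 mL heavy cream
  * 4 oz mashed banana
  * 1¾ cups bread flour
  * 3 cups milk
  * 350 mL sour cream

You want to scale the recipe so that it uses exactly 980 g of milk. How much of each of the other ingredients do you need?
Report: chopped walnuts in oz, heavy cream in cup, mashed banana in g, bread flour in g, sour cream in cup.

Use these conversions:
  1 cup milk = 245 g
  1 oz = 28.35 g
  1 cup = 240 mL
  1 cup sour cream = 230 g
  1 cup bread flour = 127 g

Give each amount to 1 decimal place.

chopped walnuts: 35.3 oz; heavy cream: 0.8 cup; mashed banana: 151.2 g; bread flour: 296.3 g; sour cream: 1.9 cup

The original recipe has 735 g of milk, so the scaling factor is 980 ÷ 735 = 4/3.
chopped walnuts: 750 g × 4/3 ÷ 28.35 g/oz ≈ 35.3 oz
heavy cream: 150 mL × 4/3 ÷ 240 mL/cup ≈ 0.8 cup
mashed banana: 4 oz × 4/3 × 28.35 g/oz = 151.2 g
bread flour: 1.75 cup × 4/3 × 127 g/cup ≈ 296.3 g
sour cream: 350 mL × 4/3 ÷ 240 mL/cup ≈ 1.9 cup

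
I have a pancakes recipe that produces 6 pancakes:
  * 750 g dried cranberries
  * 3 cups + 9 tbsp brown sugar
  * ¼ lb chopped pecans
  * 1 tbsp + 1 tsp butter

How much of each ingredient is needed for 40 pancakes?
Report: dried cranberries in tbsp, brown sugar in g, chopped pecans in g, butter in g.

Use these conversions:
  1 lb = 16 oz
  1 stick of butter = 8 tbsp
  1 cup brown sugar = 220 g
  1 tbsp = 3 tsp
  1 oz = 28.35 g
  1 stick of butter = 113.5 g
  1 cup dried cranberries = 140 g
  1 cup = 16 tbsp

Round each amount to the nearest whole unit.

dried cranberries: 571 tbsp; brown sugar: 5225 g; chopped pecans: 756 g; butter: 126 g

Scaling factor: 40/6 = 20/3.
dried cranberries: 750 g × 20/3 ÷ 140 g/cup × 16 tbsp/cup ≈ 571 tbsp
brown sugar: (3 cup + 9 tbsp = 3.5625 cup) × 20/3 × 220 g/cup = 5225 g
chopped pecans: 0.25 lb × 20/3 × 16 oz/lb × 28.35 g/oz = 756 g
butter: (1 tbsp + 1 tsp = 4/3 tbsp) × 20/3 ÷ 8 tbsp/stick × 113.5 g/stick ≈ 126 g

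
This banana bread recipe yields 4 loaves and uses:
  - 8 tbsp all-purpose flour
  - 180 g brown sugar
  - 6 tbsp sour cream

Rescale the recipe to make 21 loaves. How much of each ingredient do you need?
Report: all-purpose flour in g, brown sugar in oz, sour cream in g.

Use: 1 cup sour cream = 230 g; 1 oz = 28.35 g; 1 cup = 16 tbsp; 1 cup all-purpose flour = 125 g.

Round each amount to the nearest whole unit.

all-purpose flour: 328 g; brown sugar: 33 oz; sour cream: 453 g

Scaling factor: 21/4 = 5.25.
all-purpose flour: 8 tbsp × 21/4 ÷ 16 tbsp/cup × 125 g/cup ≈ 328 g
brown sugar: 180 g × 21/4 ÷ 28.35 g/oz ≈ 33 oz
sour cream: 6 tbsp × 21/4 ÷ 16 tbsp/cup × 230 g/cup ≈ 453 g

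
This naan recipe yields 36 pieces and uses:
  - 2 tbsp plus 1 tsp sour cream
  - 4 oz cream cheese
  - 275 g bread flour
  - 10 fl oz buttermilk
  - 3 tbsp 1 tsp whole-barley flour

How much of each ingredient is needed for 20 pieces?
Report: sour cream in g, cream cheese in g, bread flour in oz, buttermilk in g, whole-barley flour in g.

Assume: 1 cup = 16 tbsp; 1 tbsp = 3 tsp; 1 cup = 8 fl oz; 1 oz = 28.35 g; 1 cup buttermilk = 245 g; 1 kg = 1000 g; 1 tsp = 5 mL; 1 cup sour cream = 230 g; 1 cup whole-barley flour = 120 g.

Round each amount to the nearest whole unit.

Scaling factor: 20/36 = 5/9.
sour cream: (2 tbsp + 1 tsp = 7/3 tbsp) × 5/9 ÷ 16 tbsp/cup × 230 g/cup ≈ 19 g
cream cheese: 4 oz × 5/9 × 28.35 g/oz = 63 g
bread flour: 275 g × 5/9 ÷ 28.35 g/oz ≈ 5 oz
buttermilk: 10 fl oz × 5/9 ÷ 8 fl oz/cup × 245 g/cup ≈ 170 g
whole-barley flour: (3 tbsp + 1 tsp = 10/3 tbsp) × 5/9 ÷ 16 tbsp/cup × 120 g/cup ≈ 14 g

sour cream: 19 g; cream cheese: 63 g; bread flour: 5 oz; buttermilk: 170 g; whole-barley flour: 14 g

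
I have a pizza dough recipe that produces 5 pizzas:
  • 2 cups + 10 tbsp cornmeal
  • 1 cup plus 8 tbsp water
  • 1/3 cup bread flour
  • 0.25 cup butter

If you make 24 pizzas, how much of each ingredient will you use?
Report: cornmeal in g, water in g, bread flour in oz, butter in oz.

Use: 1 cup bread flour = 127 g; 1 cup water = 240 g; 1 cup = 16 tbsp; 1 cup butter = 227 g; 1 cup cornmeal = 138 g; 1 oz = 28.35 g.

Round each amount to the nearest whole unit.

Scaling factor: 24/5 = 4.8.
cornmeal: (2 cup + 10 tbsp = 2.625 cup) × 24/5 × 138 g/cup ≈ 1739 g
water: (1 cup + 8 tbsp = 1.5 cup) × 24/5 × 240 g/cup = 1728 g
bread flour: 1/3 cup × 24/5 × 127 g/cup ÷ 28.35 g/oz ≈ 7 oz
butter: 0.25 cup × 24/5 × 227 g/cup ÷ 28.35 g/oz ≈ 10 oz

cornmeal: 1739 g; water: 1728 g; bread flour: 7 oz; butter: 10 oz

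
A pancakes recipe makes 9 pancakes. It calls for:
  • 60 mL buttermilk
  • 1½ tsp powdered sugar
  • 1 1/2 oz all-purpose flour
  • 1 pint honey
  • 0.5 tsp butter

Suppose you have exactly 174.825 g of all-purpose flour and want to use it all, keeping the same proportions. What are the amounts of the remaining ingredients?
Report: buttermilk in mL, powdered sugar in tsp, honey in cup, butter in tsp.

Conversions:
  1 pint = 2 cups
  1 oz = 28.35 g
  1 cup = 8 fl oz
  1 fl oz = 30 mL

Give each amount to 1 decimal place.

The original recipe has 42.525 g of all-purpose flour, so the scaling factor is 174.825 ÷ 42.525 = 37/9.
buttermilk: 60 mL × 37/9 ≈ 246.7 mL
powdered sugar: 1.5 tsp × 37/9 ≈ 6.2 tsp
honey: 1 pint × 37/9 × 2 cup/pint ≈ 8.2 cup
butter: 0.5 tsp × 37/9 ≈ 2.1 tsp

buttermilk: 246.7 mL; powdered sugar: 6.2 tsp; honey: 8.2 cup; butter: 2.1 tsp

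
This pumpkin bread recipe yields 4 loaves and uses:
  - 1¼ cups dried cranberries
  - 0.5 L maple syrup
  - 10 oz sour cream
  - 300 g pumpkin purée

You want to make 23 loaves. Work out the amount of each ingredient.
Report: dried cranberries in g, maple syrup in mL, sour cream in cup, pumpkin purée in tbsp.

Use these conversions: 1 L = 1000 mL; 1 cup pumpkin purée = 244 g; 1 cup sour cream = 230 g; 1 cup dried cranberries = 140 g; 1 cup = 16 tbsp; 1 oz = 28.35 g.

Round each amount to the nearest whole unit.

dried cranberries: 1006 g; maple syrup: 2875 mL; sour cream: 7 cup; pumpkin purée: 113 tbsp

Scaling factor: 23/4 = 5.75.
dried cranberries: 1.25 cup × 23/4 × 140 g/cup ≈ 1006 g
maple syrup: 0.5 L × 23/4 × 1000 mL/L = 2875 mL
sour cream: 10 oz × 23/4 × 28.35 g/oz ÷ 230 g/cup ≈ 7 cup
pumpkin purée: 300 g × 23/4 ÷ 244 g/cup × 16 tbsp/cup ≈ 113 tbsp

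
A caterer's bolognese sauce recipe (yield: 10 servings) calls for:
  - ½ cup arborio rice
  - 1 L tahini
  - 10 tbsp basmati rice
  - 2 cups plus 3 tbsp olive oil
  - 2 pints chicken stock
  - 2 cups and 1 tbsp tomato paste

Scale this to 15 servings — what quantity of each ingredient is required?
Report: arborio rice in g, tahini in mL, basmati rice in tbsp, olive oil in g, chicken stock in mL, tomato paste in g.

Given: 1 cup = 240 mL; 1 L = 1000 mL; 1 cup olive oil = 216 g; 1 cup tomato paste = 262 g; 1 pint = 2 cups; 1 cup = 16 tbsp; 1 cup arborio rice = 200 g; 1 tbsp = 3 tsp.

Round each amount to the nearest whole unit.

Scaling factor: 15/10 = 3/2 = 1.5.
arborio rice: 0.5 cup × 3/2 × 200 g/cup = 150 g
tahini: 1 L × 3/2 × 1000 mL/L = 1500 mL
basmati rice: 10 tbsp × 3/2 = 15 tbsp
olive oil: (2 cup + 3 tbsp = 2.1875 cup) × 3/2 × 216 g/cup ≈ 709 g
chicken stock: 2 pint × 3/2 × 2 cup/pint × 240 mL/cup = 1440 mL
tomato paste: (2 cup + 1 tbsp = 2.0625 cup) × 3/2 × 262 g/cup ≈ 811 g

arborio rice: 150 g; tahini: 1500 mL; basmati rice: 15 tbsp; olive oil: 709 g; chicken stock: 1440 mL; tomato paste: 811 g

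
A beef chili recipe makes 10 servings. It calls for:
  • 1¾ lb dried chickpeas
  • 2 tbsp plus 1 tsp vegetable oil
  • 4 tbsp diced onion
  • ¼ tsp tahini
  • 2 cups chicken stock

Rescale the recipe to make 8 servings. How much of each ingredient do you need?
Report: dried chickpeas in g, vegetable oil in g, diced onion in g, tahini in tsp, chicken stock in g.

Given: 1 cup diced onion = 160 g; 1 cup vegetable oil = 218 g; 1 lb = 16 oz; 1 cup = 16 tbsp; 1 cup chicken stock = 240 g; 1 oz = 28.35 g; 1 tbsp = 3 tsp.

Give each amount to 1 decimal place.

dried chickpeas: 635.0 g; vegetable oil: 25.4 g; diced onion: 32.0 g; tahini: 0.2 tsp; chicken stock: 384.0 g

Scaling factor: 8/10 = 4/5 = 0.8.
dried chickpeas: 1.75 lb × 4/5 × 16 oz/lb × 28.35 g/oz ≈ 635.0 g
vegetable oil: (2 tbsp + 1 tsp = 7/3 tbsp) × 4/5 ÷ 16 tbsp/cup × 218 g/cup ≈ 25.4 g
diced onion: 4 tbsp × 4/5 ÷ 16 tbsp/cup × 160 g/cup = 32.0 g
tahini: 0.25 tsp × 4/5 = 0.2 tsp
chicken stock: 2 cup × 4/5 × 240 g/cup = 384.0 g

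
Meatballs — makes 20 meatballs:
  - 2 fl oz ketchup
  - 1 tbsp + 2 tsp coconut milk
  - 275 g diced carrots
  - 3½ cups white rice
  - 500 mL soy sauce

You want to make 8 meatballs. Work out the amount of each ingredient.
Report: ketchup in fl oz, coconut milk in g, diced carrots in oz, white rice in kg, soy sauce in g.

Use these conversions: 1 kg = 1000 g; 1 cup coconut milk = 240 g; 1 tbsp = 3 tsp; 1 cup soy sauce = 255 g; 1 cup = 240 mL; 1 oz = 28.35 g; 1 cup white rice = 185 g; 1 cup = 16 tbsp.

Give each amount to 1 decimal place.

ketchup: 0.8 fl oz; coconut milk: 10.0 g; diced carrots: 3.9 oz; white rice: 0.3 kg; soy sauce: 212.5 g

Scaling factor: 8/20 = 2/5 = 0.4.
ketchup: 2 fl oz × 2/5 = 0.8 fl oz
coconut milk: (1 tbsp + 2 tsp = 5/3 tbsp) × 2/5 ÷ 16 tbsp/cup × 240 g/cup = 10.0 g
diced carrots: 275 g × 2/5 ÷ 28.35 g/oz ≈ 3.9 oz
white rice: 3.5 cup × 2/5 × 185 g/cup ÷ 1000 g/kg ≈ 0.3 kg
soy sauce: 500 mL × 2/5 ÷ 240 mL/cup × 255 g/cup = 212.5 g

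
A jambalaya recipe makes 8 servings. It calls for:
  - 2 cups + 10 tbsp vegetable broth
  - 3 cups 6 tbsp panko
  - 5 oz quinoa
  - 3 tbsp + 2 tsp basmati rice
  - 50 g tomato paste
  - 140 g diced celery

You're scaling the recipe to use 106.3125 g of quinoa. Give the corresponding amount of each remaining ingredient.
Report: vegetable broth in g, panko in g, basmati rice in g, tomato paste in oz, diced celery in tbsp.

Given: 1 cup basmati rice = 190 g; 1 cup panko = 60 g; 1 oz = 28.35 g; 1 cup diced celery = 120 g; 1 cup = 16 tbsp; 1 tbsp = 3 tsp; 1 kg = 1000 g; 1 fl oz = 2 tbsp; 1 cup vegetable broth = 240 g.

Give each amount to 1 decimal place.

The original recipe has 141.75 g of quinoa, so the scaling factor is 106.3125 ÷ 141.75 = 3/4 = 0.75.
vegetable broth: (2 cup + 10 tbsp = 2.625 cup) × 3/4 × 240 g/cup = 472.5 g
panko: (3 cup + 6 tbsp = 3.375 cup) × 3/4 × 60 g/cup ≈ 151.9 g
basmati rice: (3 tbsp + 2 tsp = 11/3 tbsp) × 3/4 ÷ 16 tbsp/cup × 190 g/cup ≈ 32.7 g
tomato paste: 50 g × 3/4 ÷ 28.35 g/oz ≈ 1.3 oz
diced celery: 140 g × 3/4 ÷ 120 g/cup × 16 tbsp/cup = 14.0 tbsp

vegetable broth: 472.5 g; panko: 151.9 g; basmati rice: 32.7 g; tomato paste: 1.3 oz; diced celery: 14.0 tbsp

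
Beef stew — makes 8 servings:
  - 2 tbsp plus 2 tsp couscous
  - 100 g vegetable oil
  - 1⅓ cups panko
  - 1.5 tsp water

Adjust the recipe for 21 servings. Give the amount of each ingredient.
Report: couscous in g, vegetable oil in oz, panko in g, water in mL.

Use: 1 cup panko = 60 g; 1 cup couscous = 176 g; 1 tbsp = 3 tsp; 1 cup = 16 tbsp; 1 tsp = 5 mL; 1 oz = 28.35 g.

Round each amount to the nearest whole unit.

couscous: 77 g; vegetable oil: 9 oz; panko: 210 g; water: 20 mL

Scaling factor: 21/8 = 2.625.
couscous: (2 tbsp + 2 tsp = 8/3 tbsp) × 21/8 ÷ 16 tbsp/cup × 176 g/cup = 77 g
vegetable oil: 100 g × 21/8 ÷ 28.35 g/oz ≈ 9 oz
panko: 4/3 cup × 21/8 × 60 g/cup = 210 g
water: 1.5 tsp × 21/8 × 5 mL/tsp ≈ 20 mL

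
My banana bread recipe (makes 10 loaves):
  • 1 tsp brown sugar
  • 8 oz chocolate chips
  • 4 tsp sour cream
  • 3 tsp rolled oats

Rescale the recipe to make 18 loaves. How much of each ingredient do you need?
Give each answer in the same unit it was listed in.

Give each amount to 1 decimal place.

brown sugar: 1.8 tsp; chocolate chips: 14.4 oz; sour cream: 7.2 tsp; rolled oats: 5.4 tsp

Scaling factor: 18/10 = 9/5 = 1.8.
brown sugar: 1 tsp × 9/5 = 1.8 tsp
chocolate chips: 8 oz × 9/5 = 14.4 oz
sour cream: 4 tsp × 9/5 = 7.2 tsp
rolled oats: 3 tsp × 9/5 = 5.4 tsp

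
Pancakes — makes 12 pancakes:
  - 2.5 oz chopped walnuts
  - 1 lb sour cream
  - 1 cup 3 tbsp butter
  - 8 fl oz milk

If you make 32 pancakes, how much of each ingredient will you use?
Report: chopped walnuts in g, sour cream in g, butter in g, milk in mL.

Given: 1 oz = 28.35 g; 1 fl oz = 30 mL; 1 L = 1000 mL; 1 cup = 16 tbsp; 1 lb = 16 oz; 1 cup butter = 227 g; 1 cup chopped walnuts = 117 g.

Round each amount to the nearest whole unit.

chopped walnuts: 189 g; sour cream: 1210 g; butter: 719 g; milk: 640 mL

Scaling factor: 32/12 = 8/3.
chopped walnuts: 2.5 oz × 8/3 × 28.35 g/oz = 189 g
sour cream: 1 lb × 8/3 × 16 oz/lb × 28.35 g/oz ≈ 1210 g
butter: (1 cup + 3 tbsp = 1.1875 cup) × 8/3 × 227 g/cup ≈ 719 g
milk: 8 fl oz × 8/3 × 30 mL/fl oz = 640 mL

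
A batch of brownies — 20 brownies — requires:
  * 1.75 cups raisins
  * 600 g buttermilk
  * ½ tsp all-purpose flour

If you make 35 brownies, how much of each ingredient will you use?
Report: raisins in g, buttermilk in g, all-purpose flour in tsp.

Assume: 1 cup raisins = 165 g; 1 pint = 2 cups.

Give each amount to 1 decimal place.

Scaling factor: 35/20 = 7/4 = 1.75.
raisins: 1.75 cup × 7/4 × 165 g/cup ≈ 505.3 g
buttermilk: 600 g × 7/4 = 1050.0 g
all-purpose flour: 0.5 tsp × 7/4 ≈ 0.9 tsp

raisins: 505.3 g; buttermilk: 1050.0 g; all-purpose flour: 0.9 tsp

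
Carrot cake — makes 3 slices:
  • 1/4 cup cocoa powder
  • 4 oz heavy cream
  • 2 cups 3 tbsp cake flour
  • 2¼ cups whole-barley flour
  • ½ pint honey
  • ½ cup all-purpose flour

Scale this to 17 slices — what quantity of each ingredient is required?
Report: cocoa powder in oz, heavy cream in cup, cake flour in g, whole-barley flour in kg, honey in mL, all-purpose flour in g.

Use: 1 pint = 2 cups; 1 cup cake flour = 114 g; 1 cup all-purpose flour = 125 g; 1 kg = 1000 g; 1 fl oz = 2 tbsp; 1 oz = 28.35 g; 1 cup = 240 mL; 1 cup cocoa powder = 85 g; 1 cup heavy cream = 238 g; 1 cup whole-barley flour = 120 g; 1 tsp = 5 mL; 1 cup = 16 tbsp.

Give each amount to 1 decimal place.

cocoa powder: 4.2 oz; heavy cream: 2.7 cup; cake flour: 1413.1 g; whole-barley flour: 1.5 kg; honey: 1360.0 mL; all-purpose flour: 354.2 g

Scaling factor: 17/3.
cocoa powder: 0.25 cup × 17/3 × 85 g/cup ÷ 28.35 g/oz ≈ 4.2 oz
heavy cream: 4 oz × 17/3 × 28.35 g/oz ÷ 238 g/cup = 2.7 cup
cake flour: (2 cup + 3 tbsp = 2.1875 cup) × 17/3 × 114 g/cup ≈ 1413.1 g
whole-barley flour: 2.25 cup × 17/3 × 120 g/cup ÷ 1000 g/kg ≈ 1.5 kg
honey: 0.5 pint × 17/3 × 2 cup/pint × 240 mL/cup = 1360.0 mL
all-purpose flour: 0.5 cup × 17/3 × 125 g/cup ≈ 354.2 g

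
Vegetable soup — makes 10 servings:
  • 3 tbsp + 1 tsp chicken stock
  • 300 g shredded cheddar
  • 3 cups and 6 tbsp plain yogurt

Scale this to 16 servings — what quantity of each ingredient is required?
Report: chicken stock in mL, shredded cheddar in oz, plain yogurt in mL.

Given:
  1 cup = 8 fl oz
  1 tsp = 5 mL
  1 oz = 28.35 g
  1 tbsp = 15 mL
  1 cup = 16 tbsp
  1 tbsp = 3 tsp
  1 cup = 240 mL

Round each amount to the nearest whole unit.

Scaling factor: 16/10 = 8/5 = 1.6.
chicken stock: (3 tbsp + 1 tsp = 10/3 tbsp) × 8/5 × 15 mL/tbsp = 80 mL
shredded cheddar: 300 g × 8/5 ÷ 28.35 g/oz ≈ 17 oz
plain yogurt: (3 cup + 6 tbsp = 3.375 cup) × 8/5 × 240 mL/cup = 1296 mL

chicken stock: 80 mL; shredded cheddar: 17 oz; plain yogurt: 1296 mL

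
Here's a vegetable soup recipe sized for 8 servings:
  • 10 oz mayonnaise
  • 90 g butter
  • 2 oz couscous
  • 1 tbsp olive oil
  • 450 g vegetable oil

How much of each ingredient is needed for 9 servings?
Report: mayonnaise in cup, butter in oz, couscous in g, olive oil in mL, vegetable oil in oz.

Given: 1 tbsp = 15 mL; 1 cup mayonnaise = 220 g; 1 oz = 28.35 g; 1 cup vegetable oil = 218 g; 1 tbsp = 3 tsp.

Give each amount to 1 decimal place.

Scaling factor: 9/8 = 1.125.
mayonnaise: 10 oz × 9/8 × 28.35 g/oz ÷ 220 g/cup ≈ 1.4 cup
butter: 90 g × 9/8 ÷ 28.35 g/oz ≈ 3.6 oz
couscous: 2 oz × 9/8 × 28.35 g/oz ≈ 63.8 g
olive oil: 1 tbsp × 9/8 × 15 mL/tbsp ≈ 16.9 mL
vegetable oil: 450 g × 9/8 ÷ 28.35 g/oz ≈ 17.9 oz

mayonnaise: 1.4 cup; butter: 3.6 oz; couscous: 63.8 g; olive oil: 16.9 mL; vegetable oil: 17.9 oz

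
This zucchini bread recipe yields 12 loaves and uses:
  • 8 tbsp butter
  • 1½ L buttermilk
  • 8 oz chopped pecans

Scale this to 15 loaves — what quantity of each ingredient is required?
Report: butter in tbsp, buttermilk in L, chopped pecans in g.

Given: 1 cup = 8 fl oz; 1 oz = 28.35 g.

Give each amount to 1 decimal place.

Scaling factor: 15/12 = 5/4 = 1.25.
butter: 8 tbsp × 5/4 = 10.0 tbsp
buttermilk: 1.5 L × 5/4 ≈ 1.9 L
chopped pecans: 8 oz × 5/4 × 28.35 g/oz = 283.5 g

butter: 10.0 tbsp; buttermilk: 1.9 L; chopped pecans: 283.5 g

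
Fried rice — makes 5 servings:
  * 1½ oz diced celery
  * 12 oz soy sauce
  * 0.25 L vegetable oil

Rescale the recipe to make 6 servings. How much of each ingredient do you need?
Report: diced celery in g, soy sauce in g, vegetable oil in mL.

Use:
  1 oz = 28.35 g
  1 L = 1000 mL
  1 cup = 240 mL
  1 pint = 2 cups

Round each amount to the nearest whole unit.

Scaling factor: 6/5 = 1.2.
diced celery: 1.5 oz × 6/5 × 28.35 g/oz ≈ 51 g
soy sauce: 12 oz × 6/5 × 28.35 g/oz ≈ 408 g
vegetable oil: 0.25 L × 6/5 × 1000 mL/L = 300 mL

diced celery: 51 g; soy sauce: 408 g; vegetable oil: 300 mL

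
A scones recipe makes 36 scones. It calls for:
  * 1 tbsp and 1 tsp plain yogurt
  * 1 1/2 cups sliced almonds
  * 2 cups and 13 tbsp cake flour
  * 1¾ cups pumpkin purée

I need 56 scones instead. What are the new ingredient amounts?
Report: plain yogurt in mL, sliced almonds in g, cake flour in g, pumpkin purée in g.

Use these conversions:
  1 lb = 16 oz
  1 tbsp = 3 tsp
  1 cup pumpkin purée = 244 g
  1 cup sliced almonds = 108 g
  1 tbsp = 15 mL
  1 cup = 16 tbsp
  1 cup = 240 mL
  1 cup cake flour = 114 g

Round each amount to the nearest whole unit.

Scaling factor: 56/36 = 14/9.
plain yogurt: (1 tbsp + 1 tsp = 4/3 tbsp) × 14/9 × 15 mL/tbsp ≈ 31 mL
sliced almonds: 1.5 cup × 14/9 × 108 g/cup = 252 g
cake flour: (2 cup + 13 tbsp = 2.8125 cup) × 14/9 × 114 g/cup ≈ 499 g
pumpkin purée: 1.75 cup × 14/9 × 244 g/cup ≈ 664 g

plain yogurt: 31 mL; sliced almonds: 252 g; cake flour: 499 g; pumpkin purée: 664 g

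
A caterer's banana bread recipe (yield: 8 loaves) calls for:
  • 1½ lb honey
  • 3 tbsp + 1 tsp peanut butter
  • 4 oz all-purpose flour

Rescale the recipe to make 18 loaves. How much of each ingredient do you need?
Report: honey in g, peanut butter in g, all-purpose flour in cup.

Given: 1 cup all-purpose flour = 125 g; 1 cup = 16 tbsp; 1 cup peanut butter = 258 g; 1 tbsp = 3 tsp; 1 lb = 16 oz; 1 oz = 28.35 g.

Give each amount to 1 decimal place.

honey: 1530.9 g; peanut butter: 120.9 g; all-purpose flour: 2.0 cup

Scaling factor: 18/8 = 9/4 = 2.25.
honey: 1.5 lb × 9/4 × 16 oz/lb × 28.35 g/oz = 1530.9 g
peanut butter: (3 tbsp + 1 tsp = 10/3 tbsp) × 9/4 ÷ 16 tbsp/cup × 258 g/cup ≈ 120.9 g
all-purpose flour: 4 oz × 9/4 × 28.35 g/oz ÷ 125 g/cup ≈ 2.0 cup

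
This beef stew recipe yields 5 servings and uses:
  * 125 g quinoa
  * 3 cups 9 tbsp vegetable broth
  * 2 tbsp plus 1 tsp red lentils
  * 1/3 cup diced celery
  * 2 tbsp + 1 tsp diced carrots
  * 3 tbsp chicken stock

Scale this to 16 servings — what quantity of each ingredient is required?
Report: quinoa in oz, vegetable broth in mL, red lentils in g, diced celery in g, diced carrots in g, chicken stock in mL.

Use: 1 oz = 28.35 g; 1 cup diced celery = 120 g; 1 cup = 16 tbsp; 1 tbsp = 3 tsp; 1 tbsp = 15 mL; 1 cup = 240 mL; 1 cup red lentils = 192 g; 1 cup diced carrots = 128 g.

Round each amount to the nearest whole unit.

Scaling factor: 16/5 = 3.2.
quinoa: 125 g × 16/5 ÷ 28.35 g/oz ≈ 14 oz
vegetable broth: (3 cup + 9 tbsp = 3.5625 cup) × 16/5 × 240 mL/cup = 2736 mL
red lentils: (2 tbsp + 1 tsp = 7/3 tbsp) × 16/5 ÷ 16 tbsp/cup × 192 g/cup ≈ 90 g
diced celery: 1/3 cup × 16/5 × 120 g/cup = 128 g
diced carrots: (2 tbsp + 1 tsp = 7/3 tbsp) × 16/5 ÷ 16 tbsp/cup × 128 g/cup ≈ 60 g
chicken stock: 3 tbsp × 16/5 × 15 mL/tbsp = 144 mL

quinoa: 14 oz; vegetable broth: 2736 mL; red lentils: 90 g; diced celery: 128 g; diced carrots: 60 g; chicken stock: 144 mL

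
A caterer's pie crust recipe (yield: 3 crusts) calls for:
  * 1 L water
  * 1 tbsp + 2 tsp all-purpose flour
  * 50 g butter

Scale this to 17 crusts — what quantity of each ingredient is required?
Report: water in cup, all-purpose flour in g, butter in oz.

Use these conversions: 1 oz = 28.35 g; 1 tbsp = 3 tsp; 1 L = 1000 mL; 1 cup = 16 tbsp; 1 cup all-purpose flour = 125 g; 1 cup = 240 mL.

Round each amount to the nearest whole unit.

water: 24 cup; all-purpose flour: 74 g; butter: 10 oz

Scaling factor: 17/3.
water: 1 L × 17/3 × 1000 mL/L ÷ 240 mL/cup ≈ 24 cup
all-purpose flour: (1 tbsp + 2 tsp = 5/3 tbsp) × 17/3 ÷ 16 tbsp/cup × 125 g/cup ≈ 74 g
butter: 50 g × 17/3 ÷ 28.35 g/oz ≈ 10 oz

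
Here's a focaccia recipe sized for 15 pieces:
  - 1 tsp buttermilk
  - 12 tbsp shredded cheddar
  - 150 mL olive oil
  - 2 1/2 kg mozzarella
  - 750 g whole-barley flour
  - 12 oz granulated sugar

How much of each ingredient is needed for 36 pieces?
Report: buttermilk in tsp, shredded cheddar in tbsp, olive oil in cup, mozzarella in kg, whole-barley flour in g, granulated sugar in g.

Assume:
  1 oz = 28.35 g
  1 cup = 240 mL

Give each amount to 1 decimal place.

Scaling factor: 36/15 = 12/5 = 2.4.
buttermilk: 1 tsp × 12/5 = 2.4 tsp
shredded cheddar: 12 tbsp × 12/5 = 28.8 tbsp
olive oil: 150 mL × 12/5 ÷ 240 mL/cup = 1.5 cup
mozzarella: 2.5 kg × 12/5 = 6.0 kg
whole-barley flour: 750 g × 12/5 = 1800.0 g
granulated sugar: 12 oz × 12/5 × 28.35 g/oz ≈ 816.5 g

buttermilk: 2.4 tsp; shredded cheddar: 28.8 tbsp; olive oil: 1.5 cup; mozzarella: 6.0 kg; whole-barley flour: 1800.0 g; granulated sugar: 816.5 g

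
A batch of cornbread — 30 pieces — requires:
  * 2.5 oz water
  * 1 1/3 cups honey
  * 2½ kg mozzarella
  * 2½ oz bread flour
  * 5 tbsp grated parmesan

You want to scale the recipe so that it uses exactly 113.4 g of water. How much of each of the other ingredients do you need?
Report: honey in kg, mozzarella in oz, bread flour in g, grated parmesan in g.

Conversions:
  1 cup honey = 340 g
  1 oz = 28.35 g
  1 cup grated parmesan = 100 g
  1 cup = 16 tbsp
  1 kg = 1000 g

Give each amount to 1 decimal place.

The original recipe has 70.875 g of water, so the scaling factor is 113.4 ÷ 70.875 = 8/5 = 1.6.
honey: 4/3 cup × 8/5 × 340 g/cup ÷ 1000 g/kg ≈ 0.7 kg
mozzarella: 2.5 kg × 8/5 × 1000 g/kg ÷ 28.35 g/oz ≈ 141.1 oz
bread flour: 2.5 oz × 8/5 × 28.35 g/oz = 113.4 g
grated parmesan: 5 tbsp × 8/5 ÷ 16 tbsp/cup × 100 g/cup = 50.0 g

honey: 0.7 kg; mozzarella: 141.1 oz; bread flour: 113.4 g; grated parmesan: 50.0 g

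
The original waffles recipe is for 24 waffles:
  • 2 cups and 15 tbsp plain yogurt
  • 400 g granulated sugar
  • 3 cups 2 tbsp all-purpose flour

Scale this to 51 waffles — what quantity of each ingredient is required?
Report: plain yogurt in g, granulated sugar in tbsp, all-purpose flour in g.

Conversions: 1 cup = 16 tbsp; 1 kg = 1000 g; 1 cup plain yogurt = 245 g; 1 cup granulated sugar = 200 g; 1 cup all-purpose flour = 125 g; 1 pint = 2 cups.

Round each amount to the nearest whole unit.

Scaling factor: 51/24 = 17/8 = 2.125.
plain yogurt: (2 cup + 15 tbsp = 2.9375 cup) × 17/8 × 245 g/cup ≈ 1529 g
granulated sugar: 400 g × 17/8 ÷ 200 g/cup × 16 tbsp/cup = 68 tbsp
all-purpose flour: (3 cup + 2 tbsp = 3.125 cup) × 17/8 × 125 g/cup ≈ 830 g

plain yogurt: 1529 g; granulated sugar: 68 tbsp; all-purpose flour: 830 g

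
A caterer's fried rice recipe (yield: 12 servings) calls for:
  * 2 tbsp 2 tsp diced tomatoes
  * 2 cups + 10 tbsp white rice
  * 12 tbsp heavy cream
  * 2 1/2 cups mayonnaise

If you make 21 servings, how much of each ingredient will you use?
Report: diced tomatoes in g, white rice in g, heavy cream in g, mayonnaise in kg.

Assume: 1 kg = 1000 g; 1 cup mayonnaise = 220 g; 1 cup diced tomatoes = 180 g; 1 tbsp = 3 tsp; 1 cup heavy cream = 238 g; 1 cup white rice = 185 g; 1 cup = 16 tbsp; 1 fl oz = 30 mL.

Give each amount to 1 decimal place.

diced tomatoes: 52.5 g; white rice: 849.8 g; heavy cream: 312.4 g; mayonnaise: 1.0 kg

Scaling factor: 21/12 = 7/4 = 1.75.
diced tomatoes: (2 tbsp + 2 tsp = 8/3 tbsp) × 7/4 ÷ 16 tbsp/cup × 180 g/cup = 52.5 g
white rice: (2 cup + 10 tbsp = 2.625 cup) × 7/4 × 185 g/cup ≈ 849.8 g
heavy cream: 12 tbsp × 7/4 ÷ 16 tbsp/cup × 238 g/cup ≈ 312.4 g
mayonnaise: 2.5 cup × 7/4 × 220 g/cup ÷ 1000 g/kg ≈ 1.0 kg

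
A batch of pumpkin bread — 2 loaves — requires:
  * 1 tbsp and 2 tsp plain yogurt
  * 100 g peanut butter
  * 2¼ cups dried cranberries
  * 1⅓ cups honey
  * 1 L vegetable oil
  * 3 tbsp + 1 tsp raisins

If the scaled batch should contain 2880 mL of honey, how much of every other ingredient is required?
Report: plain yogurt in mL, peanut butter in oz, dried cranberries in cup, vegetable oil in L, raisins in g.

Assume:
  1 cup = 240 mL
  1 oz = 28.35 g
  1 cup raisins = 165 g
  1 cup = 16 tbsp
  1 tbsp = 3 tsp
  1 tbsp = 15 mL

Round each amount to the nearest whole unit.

plain yogurt: 225 mL; peanut butter: 32 oz; dried cranberries: 20 cup; vegetable oil: 9 L; raisins: 309 g

The original recipe has 320 mL of honey, so the scaling factor is 2880 ÷ 320 = 9.
plain yogurt: (1 tbsp + 2 tsp = 5/3 tbsp) × 9 × 15 mL/tbsp = 225 mL
peanut butter: 100 g × 9 ÷ 28.35 g/oz ≈ 32 oz
dried cranberries: 2.25 cup × 9 ≈ 20 cup
vegetable oil: 1 L × 9 = 9 L
raisins: (3 tbsp + 1 tsp = 10/3 tbsp) × 9 ÷ 16 tbsp/cup × 165 g/cup ≈ 309 g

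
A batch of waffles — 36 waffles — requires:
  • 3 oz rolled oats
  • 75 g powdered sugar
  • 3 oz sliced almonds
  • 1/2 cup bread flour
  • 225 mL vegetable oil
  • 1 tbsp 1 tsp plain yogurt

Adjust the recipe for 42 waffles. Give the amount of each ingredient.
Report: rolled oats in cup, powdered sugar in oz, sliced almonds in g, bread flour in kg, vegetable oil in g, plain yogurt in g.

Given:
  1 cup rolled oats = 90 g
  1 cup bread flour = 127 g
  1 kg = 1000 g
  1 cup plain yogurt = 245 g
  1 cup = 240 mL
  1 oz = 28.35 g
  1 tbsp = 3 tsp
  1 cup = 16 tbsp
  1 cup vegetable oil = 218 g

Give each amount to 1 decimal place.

rolled oats: 1.1 cup; powdered sugar: 3.1 oz; sliced almonds: 99.2 g; bread flour: 0.1 kg; vegetable oil: 238.4 g; plain yogurt: 23.8 g

Scaling factor: 42/36 = 7/6.
rolled oats: 3 oz × 7/6 × 28.35 g/oz ÷ 90 g/cup ≈ 1.1 cup
powdered sugar: 75 g × 7/6 ÷ 28.35 g/oz ≈ 3.1 oz
sliced almonds: 3 oz × 7/6 × 28.35 g/oz ≈ 99.2 g
bread flour: 0.5 cup × 7/6 × 127 g/cup ÷ 1000 g/kg ≈ 0.1 kg
vegetable oil: 225 mL × 7/6 ÷ 240 mL/cup × 218 g/cup ≈ 238.4 g
plain yogurt: (1 tbsp + 1 tsp = 4/3 tbsp) × 7/6 ÷ 16 tbsp/cup × 245 g/cup ≈ 23.8 g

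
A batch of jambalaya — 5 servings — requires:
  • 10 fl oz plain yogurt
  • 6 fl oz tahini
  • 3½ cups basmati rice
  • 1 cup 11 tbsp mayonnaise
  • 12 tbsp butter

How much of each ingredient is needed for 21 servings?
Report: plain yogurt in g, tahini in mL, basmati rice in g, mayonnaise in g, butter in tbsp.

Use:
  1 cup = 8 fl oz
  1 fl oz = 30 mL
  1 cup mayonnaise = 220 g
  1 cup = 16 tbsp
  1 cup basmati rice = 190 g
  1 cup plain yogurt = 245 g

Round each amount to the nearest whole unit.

plain yogurt: 1286 g; tahini: 756 mL; basmati rice: 2793 g; mayonnaise: 1559 g; butter: 50 tbsp

Scaling factor: 21/5 = 4.2.
plain yogurt: 10 fl oz × 21/5 ÷ 8 fl oz/cup × 245 g/cup ≈ 1286 g
tahini: 6 fl oz × 21/5 × 30 mL/fl oz = 756 mL
basmati rice: 3.5 cup × 21/5 × 190 g/cup = 2793 g
mayonnaise: (1 cup + 11 tbsp = 1.6875 cup) × 21/5 × 220 g/cup ≈ 1559 g
butter: 12 tbsp × 21/5 ≈ 50 tbsp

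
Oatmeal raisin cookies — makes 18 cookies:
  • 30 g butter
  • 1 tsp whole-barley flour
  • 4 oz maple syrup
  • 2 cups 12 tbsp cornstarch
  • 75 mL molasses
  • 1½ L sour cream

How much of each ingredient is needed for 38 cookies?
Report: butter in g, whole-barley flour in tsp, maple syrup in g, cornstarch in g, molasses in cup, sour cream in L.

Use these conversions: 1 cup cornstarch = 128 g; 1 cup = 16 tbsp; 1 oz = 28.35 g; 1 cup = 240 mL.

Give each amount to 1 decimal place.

Scaling factor: 38/18 = 19/9.
butter: 30 g × 19/9 ≈ 63.3 g
whole-barley flour: 1 tsp × 19/9 ≈ 2.1 tsp
maple syrup: 4 oz × 19/9 × 28.35 g/oz = 239.4 g
cornstarch: (2 cup + 12 tbsp = 2.75 cup) × 19/9 × 128 g/cup ≈ 743.1 g
molasses: 75 mL × 19/9 ÷ 240 mL/cup ≈ 0.7 cup
sour cream: 1.5 L × 19/9 ≈ 3.2 L

butter: 63.3 g; whole-barley flour: 2.1 tsp; maple syrup: 239.4 g; cornstarch: 743.1 g; molasses: 0.7 cup; sour cream: 3.2 L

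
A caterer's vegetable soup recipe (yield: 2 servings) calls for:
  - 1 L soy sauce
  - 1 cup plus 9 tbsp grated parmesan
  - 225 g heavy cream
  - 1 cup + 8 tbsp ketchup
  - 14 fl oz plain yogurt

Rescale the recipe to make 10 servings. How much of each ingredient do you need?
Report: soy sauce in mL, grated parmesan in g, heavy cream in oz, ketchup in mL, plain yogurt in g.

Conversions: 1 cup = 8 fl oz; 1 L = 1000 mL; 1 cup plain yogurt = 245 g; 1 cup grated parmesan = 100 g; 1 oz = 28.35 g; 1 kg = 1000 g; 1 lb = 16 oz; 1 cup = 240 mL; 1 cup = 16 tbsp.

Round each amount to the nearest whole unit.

soy sauce: 5000 mL; grated parmesan: 781 g; heavy cream: 40 oz; ketchup: 1800 mL; plain yogurt: 2144 g

Scaling factor: 10/2 = 5.
soy sauce: 1 L × 5 × 1000 mL/L = 5000 mL
grated parmesan: (1 cup + 9 tbsp = 1.5625 cup) × 5 × 100 g/cup ≈ 781 g
heavy cream: 225 g × 5 ÷ 28.35 g/oz ≈ 40 oz
ketchup: (1 cup + 8 tbsp = 1.5 cup) × 5 × 240 mL/cup = 1800 mL
plain yogurt: 14 fl oz × 5 ÷ 8 fl oz/cup × 245 g/cup ≈ 2144 g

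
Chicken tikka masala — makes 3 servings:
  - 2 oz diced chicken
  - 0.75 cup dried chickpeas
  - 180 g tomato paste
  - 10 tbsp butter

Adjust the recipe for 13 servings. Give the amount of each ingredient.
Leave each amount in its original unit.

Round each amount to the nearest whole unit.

Scaling factor: 13/3.
diced chicken: 2 oz × 13/3 ≈ 9 oz
dried chickpeas: 0.75 cup × 13/3 ≈ 3 cup
tomato paste: 180 g × 13/3 = 780 g
butter: 10 tbsp × 13/3 ≈ 43 tbsp

diced chicken: 9 oz; dried chickpeas: 3 cup; tomato paste: 780 g; butter: 43 tbsp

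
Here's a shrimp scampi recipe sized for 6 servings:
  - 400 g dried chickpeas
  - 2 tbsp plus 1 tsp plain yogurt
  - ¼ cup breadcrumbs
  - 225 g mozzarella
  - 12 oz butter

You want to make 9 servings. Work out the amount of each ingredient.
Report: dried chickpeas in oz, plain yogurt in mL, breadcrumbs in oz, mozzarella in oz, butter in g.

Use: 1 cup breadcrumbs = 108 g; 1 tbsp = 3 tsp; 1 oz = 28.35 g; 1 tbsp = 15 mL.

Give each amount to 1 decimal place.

Scaling factor: 9/6 = 3/2 = 1.5.
dried chickpeas: 400 g × 3/2 ÷ 28.35 g/oz ≈ 21.2 oz
plain yogurt: (2 tbsp + 1 tsp = 7/3 tbsp) × 3/2 × 15 mL/tbsp = 52.5 mL
breadcrumbs: 0.25 cup × 3/2 × 108 g/cup ÷ 28.35 g/oz ≈ 1.4 oz
mozzarella: 225 g × 3/2 ÷ 28.35 g/oz ≈ 11.9 oz
butter: 12 oz × 3/2 × 28.35 g/oz = 510.3 g

dried chickpeas: 21.2 oz; plain yogurt: 52.5 mL; breadcrumbs: 1.4 oz; mozzarella: 11.9 oz; butter: 510.3 g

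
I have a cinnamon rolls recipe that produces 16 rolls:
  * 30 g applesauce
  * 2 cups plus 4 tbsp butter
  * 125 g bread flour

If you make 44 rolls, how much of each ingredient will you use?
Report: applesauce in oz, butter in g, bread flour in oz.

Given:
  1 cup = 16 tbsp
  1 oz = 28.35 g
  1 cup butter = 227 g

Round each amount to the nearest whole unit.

Scaling factor: 44/16 = 11/4 = 2.75.
applesauce: 30 g × 11/4 ÷ 28.35 g/oz ≈ 3 oz
butter: (2 cup + 4 tbsp = 2.25 cup) × 11/4 × 227 g/cup ≈ 1405 g
bread flour: 125 g × 11/4 ÷ 28.35 g/oz ≈ 12 oz

applesauce: 3 oz; butter: 1405 g; bread flour: 12 oz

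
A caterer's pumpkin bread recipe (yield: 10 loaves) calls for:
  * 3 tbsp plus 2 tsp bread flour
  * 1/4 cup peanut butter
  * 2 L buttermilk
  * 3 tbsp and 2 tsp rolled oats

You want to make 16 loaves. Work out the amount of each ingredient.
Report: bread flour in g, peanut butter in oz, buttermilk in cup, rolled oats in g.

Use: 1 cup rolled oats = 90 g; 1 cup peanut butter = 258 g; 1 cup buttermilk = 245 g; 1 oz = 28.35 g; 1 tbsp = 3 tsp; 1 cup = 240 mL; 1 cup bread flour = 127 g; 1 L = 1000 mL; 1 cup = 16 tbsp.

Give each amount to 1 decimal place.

bread flour: 46.6 g; peanut butter: 3.6 oz; buttermilk: 13.3 cup; rolled oats: 33.0 g

Scaling factor: 16/10 = 8/5 = 1.6.
bread flour: (3 tbsp + 2 tsp = 11/3 tbsp) × 8/5 ÷ 16 tbsp/cup × 127 g/cup ≈ 46.6 g
peanut butter: 0.25 cup × 8/5 × 258 g/cup ÷ 28.35 g/oz ≈ 3.6 oz
buttermilk: 2 L × 8/5 × 1000 mL/L ÷ 240 mL/cup ≈ 13.3 cup
rolled oats: (3 tbsp + 2 tsp = 11/3 tbsp) × 8/5 ÷ 16 tbsp/cup × 90 g/cup = 33.0 g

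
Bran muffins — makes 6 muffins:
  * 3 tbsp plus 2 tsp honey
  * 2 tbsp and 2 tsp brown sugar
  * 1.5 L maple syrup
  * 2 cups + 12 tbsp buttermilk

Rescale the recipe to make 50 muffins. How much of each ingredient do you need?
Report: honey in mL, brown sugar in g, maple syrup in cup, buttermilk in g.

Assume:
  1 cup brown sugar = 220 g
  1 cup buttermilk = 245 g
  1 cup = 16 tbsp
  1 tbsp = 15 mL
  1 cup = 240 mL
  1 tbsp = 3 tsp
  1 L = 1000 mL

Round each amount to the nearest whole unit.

Scaling factor: 50/6 = 25/3.
honey: (3 tbsp + 2 tsp = 11/3 tbsp) × 25/3 × 15 mL/tbsp ≈ 458 mL
brown sugar: (2 tbsp + 2 tsp = 8/3 tbsp) × 25/3 ÷ 16 tbsp/cup × 220 g/cup ≈ 306 g
maple syrup: 1.5 L × 25/3 × 1000 mL/L ÷ 240 mL/cup ≈ 52 cup
buttermilk: (2 cup + 12 tbsp = 2.75 cup) × 25/3 × 245 g/cup ≈ 5615 g

honey: 458 mL; brown sugar: 306 g; maple syrup: 52 cup; buttermilk: 5615 g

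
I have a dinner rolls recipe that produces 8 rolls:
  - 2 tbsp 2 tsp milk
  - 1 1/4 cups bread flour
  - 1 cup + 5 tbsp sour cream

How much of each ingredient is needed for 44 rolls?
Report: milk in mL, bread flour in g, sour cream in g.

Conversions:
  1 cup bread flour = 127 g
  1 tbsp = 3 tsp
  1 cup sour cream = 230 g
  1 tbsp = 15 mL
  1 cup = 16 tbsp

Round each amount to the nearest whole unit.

Scaling factor: 44/8 = 11/2 = 5.5.
milk: (2 tbsp + 2 tsp = 8/3 tbsp) × 11/2 × 15 mL/tbsp = 220 mL
bread flour: 1.25 cup × 11/2 × 127 g/cup ≈ 873 g
sour cream: (1 cup + 5 tbsp = 1.3125 cup) × 11/2 × 230 g/cup ≈ 1660 g

milk: 220 mL; bread flour: 873 g; sour cream: 1660 g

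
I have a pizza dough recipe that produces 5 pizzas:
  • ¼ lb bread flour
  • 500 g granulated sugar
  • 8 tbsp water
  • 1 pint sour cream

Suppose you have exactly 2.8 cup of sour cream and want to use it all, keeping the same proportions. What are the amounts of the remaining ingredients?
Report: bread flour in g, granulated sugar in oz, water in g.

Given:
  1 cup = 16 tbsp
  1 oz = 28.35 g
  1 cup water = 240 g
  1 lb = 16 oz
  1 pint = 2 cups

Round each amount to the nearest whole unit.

bread flour: 159 g; granulated sugar: 25 oz; water: 168 g

The original recipe has 2 cup of sour cream, so the scaling factor is 2.8 ÷ 2 = 7/5 = 1.4.
bread flour: 0.25 lb × 7/5 × 16 oz/lb × 28.35 g/oz ≈ 159 g
granulated sugar: 500 g × 7/5 ÷ 28.35 g/oz ≈ 25 oz
water: 8 tbsp × 7/5 ÷ 16 tbsp/cup × 240 g/cup = 168 g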